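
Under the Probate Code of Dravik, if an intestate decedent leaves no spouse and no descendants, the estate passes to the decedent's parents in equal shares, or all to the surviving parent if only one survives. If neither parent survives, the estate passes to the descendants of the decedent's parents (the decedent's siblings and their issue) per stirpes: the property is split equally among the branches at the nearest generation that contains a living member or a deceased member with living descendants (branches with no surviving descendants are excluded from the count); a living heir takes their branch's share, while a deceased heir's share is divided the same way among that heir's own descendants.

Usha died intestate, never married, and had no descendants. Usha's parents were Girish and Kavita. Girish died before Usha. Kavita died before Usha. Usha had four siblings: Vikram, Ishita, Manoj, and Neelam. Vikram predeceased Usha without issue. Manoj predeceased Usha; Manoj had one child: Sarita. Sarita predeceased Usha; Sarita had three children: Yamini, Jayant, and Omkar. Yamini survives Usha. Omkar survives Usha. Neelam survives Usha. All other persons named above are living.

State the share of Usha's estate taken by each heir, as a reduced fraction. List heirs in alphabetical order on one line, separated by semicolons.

Ishita 1/3; Jayant 1/9; Neelam 1/3; Omkar 1/9; Yamini 1/9

Neither parent survives and there are no descendants, so the estate passes to Usha's siblings and their issue per stirpes.
Vikram left no surviving issue, so that branch lapses and is disregarded.
The estate is divided into 3 equal shares of 1/3 among Ishita, Manoj, Neelam.
Ishita is living and takes 1/3.
Manoj predeceased; the 1/3 allotted to Manoj's branch passes to Manoj's issue by representation.
Sarita's line is the sole branch at this level, so the full 1/3 passes to Sarita's issue by representation.
The 1/3 is divided into 3 equal shares of 1/9 among Yamini, Jayant, Omkar.
Yamini is living and takes 1/9.
Jayant is living and takes 1/9.
Omkar is living and takes 1/9.
Neelam is living and takes 1/3.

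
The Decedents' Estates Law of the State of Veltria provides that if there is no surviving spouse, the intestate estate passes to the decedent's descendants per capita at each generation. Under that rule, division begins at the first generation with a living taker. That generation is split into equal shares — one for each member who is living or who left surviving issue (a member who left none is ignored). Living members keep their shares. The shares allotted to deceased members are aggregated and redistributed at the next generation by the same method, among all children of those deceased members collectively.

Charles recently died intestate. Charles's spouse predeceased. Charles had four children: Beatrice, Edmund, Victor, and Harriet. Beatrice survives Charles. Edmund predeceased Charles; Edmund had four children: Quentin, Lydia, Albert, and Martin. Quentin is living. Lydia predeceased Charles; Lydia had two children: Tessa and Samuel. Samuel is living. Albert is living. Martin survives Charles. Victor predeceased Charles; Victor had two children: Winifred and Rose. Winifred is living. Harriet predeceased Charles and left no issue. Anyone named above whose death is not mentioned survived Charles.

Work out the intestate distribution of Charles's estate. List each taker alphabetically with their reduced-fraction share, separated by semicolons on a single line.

Albert 1/9; Beatrice 1/3; Martin 1/9; Quentin 1/9; Rose 1/9; Samuel 1/18; Tessa 1/18; Winifred 1/9

There is no surviving spouse, so the entire estate passes to Charles's descendants per capita at each generation.
At generation 1 (Beatrice, Edmund, Victor) there are 3 shares of (1)/3 = 1/3 each.
Living: Beatrice — each takes 1/3.
Deceased: Edmund and Victor. Their combined 2/3 is pooled and carried to generation 2.
At generation 2 (Quentin, Lydia, Albert, Martin, Winifred, Rose) there are 6 shares of (2/3)/6 = 1/9 each.
Living: Quentin, Albert, Martin, Winifred, and Rose — each takes 1/9.
Deceased: Lydia. That 1/9 share is carried to generation 3.
At generation 3 (Tessa, Samuel) there are 2 shares of (1/9)/2 = 1/18 each.
Living: Tessa and Samuel — each takes 1/18.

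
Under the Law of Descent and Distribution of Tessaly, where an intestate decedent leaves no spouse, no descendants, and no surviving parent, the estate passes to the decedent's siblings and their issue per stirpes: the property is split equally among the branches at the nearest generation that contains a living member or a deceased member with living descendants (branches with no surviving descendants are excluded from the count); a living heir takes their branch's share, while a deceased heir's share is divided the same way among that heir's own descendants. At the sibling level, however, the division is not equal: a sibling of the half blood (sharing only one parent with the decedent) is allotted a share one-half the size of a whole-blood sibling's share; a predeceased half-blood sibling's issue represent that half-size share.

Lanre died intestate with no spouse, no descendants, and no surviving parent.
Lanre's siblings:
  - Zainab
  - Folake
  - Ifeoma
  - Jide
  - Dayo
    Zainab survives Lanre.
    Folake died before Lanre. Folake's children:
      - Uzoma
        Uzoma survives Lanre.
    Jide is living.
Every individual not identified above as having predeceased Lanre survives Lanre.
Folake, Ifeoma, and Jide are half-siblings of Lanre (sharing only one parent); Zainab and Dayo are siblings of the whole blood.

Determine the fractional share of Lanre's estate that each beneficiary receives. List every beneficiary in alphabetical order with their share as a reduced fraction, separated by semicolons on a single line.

Dayo 2/7; Ifeoma 1/7; Jide 1/7; Uzoma 1/7; Zainab 2/7

No spouse, descendants, or parent survives, so the estate passes to Lanre's siblings per stirpes.
Half-blood siblings count for one-half the weight of whole-blood siblings at the initial division.
Dividing 1 in proportion to weights (total weight 7/2): Zainab (weight 1) → 2/7; Folake (weight 1/2) → 1/7; Ifeoma (weight 1/2) → 1/7; Jide (weight 1/2) → 1/7; Dayo (weight 1) → 2/7.
Zainab is living and takes 2/7.
Folake predeceased; the 1/7 allotted to Folake's branch passes to Folake's issue by representation.
Uzoma is the sole taker at this level and receives the full 1/7.
Ifeoma is living and takes 1/7.
Jide is living and takes 1/7.
Dayo is living and takes 2/7.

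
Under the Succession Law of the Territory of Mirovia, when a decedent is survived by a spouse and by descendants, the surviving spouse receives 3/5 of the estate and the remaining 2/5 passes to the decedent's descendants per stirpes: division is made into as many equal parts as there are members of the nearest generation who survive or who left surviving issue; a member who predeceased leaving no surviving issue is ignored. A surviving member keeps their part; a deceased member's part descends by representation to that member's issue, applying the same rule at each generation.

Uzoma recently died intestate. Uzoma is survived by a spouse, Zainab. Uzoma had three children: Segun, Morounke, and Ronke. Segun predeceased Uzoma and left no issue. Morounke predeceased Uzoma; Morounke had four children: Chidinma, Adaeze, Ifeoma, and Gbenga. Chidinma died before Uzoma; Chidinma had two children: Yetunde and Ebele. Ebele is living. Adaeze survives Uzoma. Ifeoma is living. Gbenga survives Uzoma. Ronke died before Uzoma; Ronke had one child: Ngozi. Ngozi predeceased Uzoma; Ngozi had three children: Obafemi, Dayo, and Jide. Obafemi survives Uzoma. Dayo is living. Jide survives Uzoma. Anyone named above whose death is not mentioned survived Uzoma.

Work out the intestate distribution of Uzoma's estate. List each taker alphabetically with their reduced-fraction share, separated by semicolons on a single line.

Adaeze 1/20; Dayo 1/15; Ebele 1/40; Gbenga 1/20; Ifeoma 1/20; Jide 1/15; Obafemi 1/15; Yetunde 1/40; Zainab 3/5

Zainab, as surviving spouse, takes 3/5.
The remaining 2/5 passes to Uzoma's descendants per stirpes.
Segun left no surviving issue, so that branch lapses and is disregarded.
The 2/5 is divided into 2 equal shares of 1/5 among Morounke, Ronke.
Morounke predeceased; the 1/5 allotted to Morounke's branch passes to Morounke's issue by representation.
The 1/5 is divided into 4 equal shares of 1/20 among Chidinma, Adaeze, Ifeoma, Gbenga.
Chidinma predeceased; the 1/20 allotted to Chidinma's branch passes to Chidinma's issue by representation.
The 1/20 is divided into 2 equal shares of 1/40 among Yetunde, Ebele.
Yetunde is living and takes 1/40.
Ebele is living and takes 1/40.
Adaeze is living and takes 1/20.
Ifeoma is living and takes 1/20.
Gbenga is living and takes 1/20.
Ronke predeceased; the 1/5 allotted to Ronke's branch passes to Ronke's issue by representation.
Ngozi's line is the sole branch at this level, so the full 1/5 passes to Ngozi's issue by representation.
The 1/5 is divided into 3 equal shares of 1/15 among Obafemi, Dayo, Jide.
Obafemi is living and takes 1/15.
Dayo is living and takes 1/15.
Jide is living and takes 1/15.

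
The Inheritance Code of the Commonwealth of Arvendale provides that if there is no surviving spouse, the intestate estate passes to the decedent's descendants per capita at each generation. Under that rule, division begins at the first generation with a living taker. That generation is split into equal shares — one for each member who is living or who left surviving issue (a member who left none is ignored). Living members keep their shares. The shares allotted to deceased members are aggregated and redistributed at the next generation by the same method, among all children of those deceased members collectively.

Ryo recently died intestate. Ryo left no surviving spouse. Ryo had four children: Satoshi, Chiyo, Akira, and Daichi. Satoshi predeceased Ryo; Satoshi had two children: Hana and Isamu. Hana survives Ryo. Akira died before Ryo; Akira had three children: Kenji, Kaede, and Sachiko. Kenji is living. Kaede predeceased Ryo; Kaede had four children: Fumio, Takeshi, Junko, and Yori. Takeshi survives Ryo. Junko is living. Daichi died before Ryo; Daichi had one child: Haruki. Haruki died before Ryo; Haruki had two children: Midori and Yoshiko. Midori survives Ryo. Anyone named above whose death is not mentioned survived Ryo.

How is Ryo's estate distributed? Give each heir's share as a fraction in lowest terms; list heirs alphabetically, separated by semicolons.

There is no surviving spouse, so the entire estate passes to Ryo's descendants per capita at each generation.
At generation 1 (Satoshi, Chiyo, Akira, Daichi) there are 4 shares of (1)/4 = 1/4 each.
Living: Chiyo — each takes 1/4.
Deceased: Satoshi, Akira, and Daichi. Their combined 3/4 is pooled and carried to generation 2.
At generation 2 (Hana, Isamu, Kenji, Kaede, Sachiko, Haruki) there are 6 shares of (3/4)/6 = 1/8 each.
Living: Hana, Isamu, Kenji, and Sachiko — each takes 1/8.
Deceased: Kaede and Haruki. Their combined 1/4 is pooled and carried to generation 3.
At generation 3 (Fumio, Takeshi, Junko, Yori, Midori, Yoshiko) there are 6 shares of (1/4)/6 = 1/24 each.
Living: Fumio, Takeshi, Junko, Yori, Midori, and Yoshiko — each takes 1/24.

Chiyo 1/4; Fumio 1/24; Hana 1/8; Isamu 1/8; Junko 1/24; Kenji 1/8; Midori 1/24; Sachiko 1/8; Takeshi 1/24; Yori 1/24; Yoshiko 1/24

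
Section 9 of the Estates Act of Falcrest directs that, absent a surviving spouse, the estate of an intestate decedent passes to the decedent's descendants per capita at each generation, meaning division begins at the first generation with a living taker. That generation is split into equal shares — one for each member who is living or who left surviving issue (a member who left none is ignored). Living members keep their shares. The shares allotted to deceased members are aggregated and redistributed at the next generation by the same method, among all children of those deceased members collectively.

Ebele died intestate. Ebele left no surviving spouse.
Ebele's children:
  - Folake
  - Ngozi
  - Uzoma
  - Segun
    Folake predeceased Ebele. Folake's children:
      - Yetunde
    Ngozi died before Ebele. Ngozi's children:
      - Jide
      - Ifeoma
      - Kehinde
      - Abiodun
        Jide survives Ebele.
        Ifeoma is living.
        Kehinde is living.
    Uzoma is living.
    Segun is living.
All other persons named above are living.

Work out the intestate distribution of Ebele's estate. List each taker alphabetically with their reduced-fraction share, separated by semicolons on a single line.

Abiodun 1/10; Ifeoma 1/10; Jide 1/10; Kehinde 1/10; Segun 1/4; Uzoma 1/4; Yetunde 1/10

There is no surviving spouse, so the entire estate passes to Ebele's descendants per capita at each generation.
At generation 1 (Folake, Ngozi, Uzoma, Segun) there are 4 shares of (1)/4 = 1/4 each.
Living: Uzoma and Segun — each takes 1/4.
Deceased: Folake and Ngozi. Their combined 1/2 is pooled and carried to generation 2.
At generation 2 (Yetunde, Jide, Ifeoma, Kehinde, Abiodun) there are 5 shares of (1/2)/5 = 1/10 each.
Living: Yetunde, Jide, Ifeoma, Kehinde, and Abiodun — each takes 1/10.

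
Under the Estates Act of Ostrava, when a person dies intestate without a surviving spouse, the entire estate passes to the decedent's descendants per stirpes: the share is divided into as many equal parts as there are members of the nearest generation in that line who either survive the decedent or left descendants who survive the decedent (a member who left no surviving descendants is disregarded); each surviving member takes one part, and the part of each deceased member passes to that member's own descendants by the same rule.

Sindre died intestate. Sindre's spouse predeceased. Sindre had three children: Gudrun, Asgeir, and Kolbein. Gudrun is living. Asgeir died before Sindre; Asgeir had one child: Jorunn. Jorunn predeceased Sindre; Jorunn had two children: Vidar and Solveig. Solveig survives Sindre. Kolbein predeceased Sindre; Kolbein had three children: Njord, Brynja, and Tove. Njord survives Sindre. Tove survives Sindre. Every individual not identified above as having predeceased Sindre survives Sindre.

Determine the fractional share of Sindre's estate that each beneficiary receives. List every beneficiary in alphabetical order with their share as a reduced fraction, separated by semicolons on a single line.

Brynja 1/9; Gudrun 1/3; Njord 1/9; Solveig 1/6; Tove 1/9; Vidar 1/6

There is no surviving spouse, so the entire estate passes to Sindre's descendants per stirpes.
The estate is divided into 3 equal shares of 1/3 among Gudrun, Asgeir, Kolbein.
Gudrun is living and takes 1/3.
Asgeir predeceased; the 1/3 allotted to Asgeir's branch passes to Asgeir's issue by representation.
Jorunn's line is the sole branch at this level, so the full 1/3 passes to Jorunn's issue by representation.
The 1/3 is divided into 2 equal shares of 1/6 among Vidar, Solveig.
Vidar is living and takes 1/6.
Solveig is living and takes 1/6.
Kolbein predeceased; the 1/3 allotted to Kolbein's branch passes to Kolbein's issue by representation.
The 1/3 is divided into 3 equal shares of 1/9 among Njord, Brynja, Tove.
Njord is living and takes 1/9.
Brynja is living and takes 1/9.
Tove is living and takes 1/9.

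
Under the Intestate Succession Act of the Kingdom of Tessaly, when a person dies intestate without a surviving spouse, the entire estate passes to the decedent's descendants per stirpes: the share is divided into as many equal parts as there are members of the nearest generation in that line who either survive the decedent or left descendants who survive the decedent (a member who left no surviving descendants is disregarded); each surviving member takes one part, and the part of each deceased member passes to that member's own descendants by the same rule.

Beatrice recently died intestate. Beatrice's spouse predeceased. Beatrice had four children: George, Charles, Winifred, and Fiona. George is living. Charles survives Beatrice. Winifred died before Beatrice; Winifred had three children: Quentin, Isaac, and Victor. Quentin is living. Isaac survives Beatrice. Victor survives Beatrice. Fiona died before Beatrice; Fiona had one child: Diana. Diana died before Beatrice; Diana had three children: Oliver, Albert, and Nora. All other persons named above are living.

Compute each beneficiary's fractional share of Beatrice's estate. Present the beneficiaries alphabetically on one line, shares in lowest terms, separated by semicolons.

Albert 1/12; Charles 1/4; George 1/4; Isaac 1/12; Nora 1/12; Oliver 1/12; Quentin 1/12; Victor 1/12

There is no surviving spouse, so the entire estate passes to Beatrice's descendants per stirpes.
The estate is divided into 4 equal shares of 1/4 among George, Charles, Winifred, Fiona.
George is living and takes 1/4.
Charles is living and takes 1/4.
Winifred predeceased; the 1/4 allotted to Winifred's branch passes to Winifred's issue by representation.
The 1/4 is divided into 3 equal shares of 1/12 among Quentin, Isaac, Victor.
Quentin is living and takes 1/12.
Isaac is living and takes 1/12.
Victor is living and takes 1/12.
Fiona predeceased; the 1/4 allotted to Fiona's branch passes to Fiona's issue by representation.
Diana's line is the sole branch at this level, so the full 1/4 passes to Diana's issue by representation.
The 1/4 is divided into 3 equal shares of 1/12 among Oliver, Albert, Nora.
Oliver is living and takes 1/12.
Albert is living and takes 1/12.
Nora is living and takes 1/12.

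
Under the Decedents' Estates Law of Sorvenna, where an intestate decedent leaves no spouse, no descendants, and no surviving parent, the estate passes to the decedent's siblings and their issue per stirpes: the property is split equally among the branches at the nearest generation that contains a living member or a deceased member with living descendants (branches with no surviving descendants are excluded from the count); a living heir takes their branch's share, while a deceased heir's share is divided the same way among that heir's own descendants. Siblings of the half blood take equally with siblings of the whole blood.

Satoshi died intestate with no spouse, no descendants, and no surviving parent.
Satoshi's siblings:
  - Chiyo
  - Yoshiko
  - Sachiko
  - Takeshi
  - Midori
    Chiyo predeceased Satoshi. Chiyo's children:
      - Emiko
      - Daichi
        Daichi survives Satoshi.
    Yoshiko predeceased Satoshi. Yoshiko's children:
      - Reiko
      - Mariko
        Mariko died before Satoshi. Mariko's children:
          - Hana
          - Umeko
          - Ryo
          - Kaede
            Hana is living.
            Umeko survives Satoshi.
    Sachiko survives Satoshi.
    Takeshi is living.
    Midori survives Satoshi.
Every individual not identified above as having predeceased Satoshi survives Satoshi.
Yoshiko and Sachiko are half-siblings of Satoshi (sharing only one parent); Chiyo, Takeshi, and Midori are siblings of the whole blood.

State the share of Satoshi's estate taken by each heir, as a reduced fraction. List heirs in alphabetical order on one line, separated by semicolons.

No spouse, descendants, or parent survives, so the estate passes to Satoshi's siblings per stirpes.
Half-blood and whole-blood siblings take equally under the stated rule.
The estate is divided into 5 equal shares of 1/5 among Chiyo, Yoshiko, Sachiko, Takeshi, Midori.
Chiyo predeceased; the 1/5 allotted to Chiyo's branch passes to Chiyo's issue by representation.
The 1/5 is divided into 2 equal shares of 1/10 among Emiko, Daichi.
Emiko is living and takes 1/10.
Daichi is living and takes 1/10.
Yoshiko predeceased; the 1/5 allotted to Yoshiko's branch passes to Yoshiko's issue by representation.
The 1/5 is divided into 2 equal shares of 1/10 among Reiko, Mariko.
Reiko is living and takes 1/10.
Mariko predeceased; the 1/10 allotted to Mariko's branch passes to Mariko's issue by representation.
The 1/10 is divided into 4 equal shares of 1/40 among Hana, Umeko, Ryo, Kaede.
Hana is living and takes 1/40.
Umeko is living and takes 1/40.
Ryo is living and takes 1/40.
Kaede is living and takes 1/40.
Sachiko is living and takes 1/5.
Takeshi is living and takes 1/5.
Midori is living and takes 1/5.

Daichi 1/10; Emiko 1/10; Hana 1/40; Kaede 1/40; Midori 1/5; Reiko 1/10; Ryo 1/40; Sachiko 1/5; Takeshi 1/5; Umeko 1/40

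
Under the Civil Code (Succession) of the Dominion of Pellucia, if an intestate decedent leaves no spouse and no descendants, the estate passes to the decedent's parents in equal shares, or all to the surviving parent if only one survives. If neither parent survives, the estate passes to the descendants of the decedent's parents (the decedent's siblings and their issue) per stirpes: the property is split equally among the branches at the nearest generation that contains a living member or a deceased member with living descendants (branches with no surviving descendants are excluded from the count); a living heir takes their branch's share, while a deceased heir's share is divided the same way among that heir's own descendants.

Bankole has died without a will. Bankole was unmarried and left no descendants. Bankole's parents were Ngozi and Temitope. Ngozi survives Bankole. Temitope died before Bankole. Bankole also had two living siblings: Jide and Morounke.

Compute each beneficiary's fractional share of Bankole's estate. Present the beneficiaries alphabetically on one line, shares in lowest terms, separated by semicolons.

Ngozi 1

Only one parent, Ngozi, survives, so Ngozi takes the entire estate. The siblings take nothing because a surviving parent has priority.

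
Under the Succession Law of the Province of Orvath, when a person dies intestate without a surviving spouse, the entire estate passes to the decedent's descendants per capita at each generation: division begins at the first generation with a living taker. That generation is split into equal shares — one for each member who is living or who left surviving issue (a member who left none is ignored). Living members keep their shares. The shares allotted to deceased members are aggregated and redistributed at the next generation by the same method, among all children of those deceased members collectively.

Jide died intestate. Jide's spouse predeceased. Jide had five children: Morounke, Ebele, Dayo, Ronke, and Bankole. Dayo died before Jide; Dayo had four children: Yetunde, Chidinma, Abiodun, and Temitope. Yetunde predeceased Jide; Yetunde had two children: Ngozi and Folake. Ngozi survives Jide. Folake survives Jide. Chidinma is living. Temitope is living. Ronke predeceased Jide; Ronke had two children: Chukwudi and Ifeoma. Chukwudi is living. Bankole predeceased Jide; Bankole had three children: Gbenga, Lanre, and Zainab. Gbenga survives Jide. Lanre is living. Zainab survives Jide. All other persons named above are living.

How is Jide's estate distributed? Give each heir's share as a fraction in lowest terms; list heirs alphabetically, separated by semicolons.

There is no surviving spouse, so the entire estate passes to Jide's descendants per capita at each generation.
At generation 1 (Morounke, Ebele, Dayo, Ronke, Bankole) there are 5 shares of (1)/5 = 1/5 each.
Living: Morounke and Ebele — each takes 1/5.
Deceased: Dayo, Ronke, and Bankole. Their combined 3/5 is pooled and carried to generation 2.
At generation 2 (Yetunde, Chidinma, Abiodun, Temitope, Chukwudi, Ifeoma, Gbenga, Lanre, Zainab) there are 9 shares of (3/5)/9 = 1/15 each.
Living: Chidinma, Abiodun, Temitope, Chukwudi, Ifeoma, Gbenga, Lanre, and Zainab — each takes 1/15.
Deceased: Yetunde. That 1/15 share is carried to generation 3.
At generation 3 (Ngozi, Folake) there are 2 shares of (1/15)/2 = 1/30 each.
Living: Ngozi and Folake — each takes 1/30.

Abiodun 1/15; Chidinma 1/15; Chukwudi 1/15; Ebele 1/5; Folake 1/30; Gbenga 1/15; Ifeoma 1/15; Lanre 1/15; Morounke 1/5; Ngozi 1/30; Temitope 1/15; Zainab 1/15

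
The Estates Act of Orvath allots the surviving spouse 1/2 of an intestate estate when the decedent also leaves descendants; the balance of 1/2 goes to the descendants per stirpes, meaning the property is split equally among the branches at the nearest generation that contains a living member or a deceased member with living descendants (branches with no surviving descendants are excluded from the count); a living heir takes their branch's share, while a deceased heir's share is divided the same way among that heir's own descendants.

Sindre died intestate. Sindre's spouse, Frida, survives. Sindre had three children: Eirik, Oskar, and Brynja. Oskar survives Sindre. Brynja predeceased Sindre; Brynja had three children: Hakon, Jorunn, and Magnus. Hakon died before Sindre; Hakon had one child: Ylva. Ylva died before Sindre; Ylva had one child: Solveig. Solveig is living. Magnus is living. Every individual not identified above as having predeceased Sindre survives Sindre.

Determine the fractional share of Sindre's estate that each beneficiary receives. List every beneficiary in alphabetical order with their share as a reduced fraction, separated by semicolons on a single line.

Eirik 1/6; Frida 1/2; Jorunn 1/18; Magnus 1/18; Oskar 1/6; Solveig 1/18

Frida, as surviving spouse, takes 1/2.
The remaining 1/2 passes to Sindre's descendants per stirpes.
The 1/2 is divided into 3 equal shares of 1/6 among Eirik, Oskar, Brynja.
Eirik is living and takes 1/6.
Oskar is living and takes 1/6.
Brynja predeceased; the 1/6 allotted to Brynja's branch passes to Brynja's issue by representation.
The 1/6 is divided into 3 equal shares of 1/18 among Hakon, Jorunn, Magnus.
Hakon predeceased; the 1/18 allotted to Hakon's branch passes to Hakon's issue by representation.
Ylva's line is the sole branch at this level, so the full 1/18 passes to Ylva's issue by representation.
Solveig is the sole taker at this level and receives the full 1/18.
Jorunn is living and takes 1/18.
Magnus is living and takes 1/18.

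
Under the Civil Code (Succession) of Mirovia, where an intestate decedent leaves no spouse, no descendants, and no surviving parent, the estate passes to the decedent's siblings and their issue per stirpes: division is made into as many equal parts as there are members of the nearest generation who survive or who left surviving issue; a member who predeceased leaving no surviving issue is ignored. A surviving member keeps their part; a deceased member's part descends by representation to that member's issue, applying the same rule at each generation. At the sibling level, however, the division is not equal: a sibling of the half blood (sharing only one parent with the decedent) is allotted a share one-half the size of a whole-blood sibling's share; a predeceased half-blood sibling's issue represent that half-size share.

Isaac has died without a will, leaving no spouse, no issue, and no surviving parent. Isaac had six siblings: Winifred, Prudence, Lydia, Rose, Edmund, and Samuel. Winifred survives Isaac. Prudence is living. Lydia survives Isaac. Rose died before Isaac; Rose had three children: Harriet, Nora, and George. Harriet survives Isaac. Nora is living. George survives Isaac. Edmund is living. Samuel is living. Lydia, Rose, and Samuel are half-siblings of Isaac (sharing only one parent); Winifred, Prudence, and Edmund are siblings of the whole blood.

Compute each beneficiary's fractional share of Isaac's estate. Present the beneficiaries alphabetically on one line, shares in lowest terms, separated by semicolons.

No spouse, descendants, or parent survives, so the estate passes to Isaac's siblings per stirpes.
Half-blood siblings count for one-half the weight of whole-blood siblings at the initial division.
Dividing 1 in proportion to weights (total weight 9/2): Winifred (weight 1) → 2/9; Prudence (weight 1) → 2/9; Lydia (weight 1/2) → 1/9; Rose (weight 1/2) → 1/9; Edmund (weight 1) → 2/9; Samuel (weight 1/2) → 1/9.
Winifred is living and takes 2/9.
Prudence is living and takes 2/9.
Lydia is living and takes 1/9.
Rose predeceased; the 1/9 allotted to Rose's branch passes to Rose's issue by representation.
The 1/9 is divided into 3 equal shares of 1/27 among Harriet, Nora, George.
Harriet is living and takes 1/27.
Nora is living and takes 1/27.
George is living and takes 1/27.
Edmund is living and takes 2/9.
Samuel is living and takes 1/9.

Edmund 2/9; George 1/27; Harriet 1/27; Lydia 1/9; Nora 1/27; Prudence 2/9; Samuel 1/9; Winifred 2/9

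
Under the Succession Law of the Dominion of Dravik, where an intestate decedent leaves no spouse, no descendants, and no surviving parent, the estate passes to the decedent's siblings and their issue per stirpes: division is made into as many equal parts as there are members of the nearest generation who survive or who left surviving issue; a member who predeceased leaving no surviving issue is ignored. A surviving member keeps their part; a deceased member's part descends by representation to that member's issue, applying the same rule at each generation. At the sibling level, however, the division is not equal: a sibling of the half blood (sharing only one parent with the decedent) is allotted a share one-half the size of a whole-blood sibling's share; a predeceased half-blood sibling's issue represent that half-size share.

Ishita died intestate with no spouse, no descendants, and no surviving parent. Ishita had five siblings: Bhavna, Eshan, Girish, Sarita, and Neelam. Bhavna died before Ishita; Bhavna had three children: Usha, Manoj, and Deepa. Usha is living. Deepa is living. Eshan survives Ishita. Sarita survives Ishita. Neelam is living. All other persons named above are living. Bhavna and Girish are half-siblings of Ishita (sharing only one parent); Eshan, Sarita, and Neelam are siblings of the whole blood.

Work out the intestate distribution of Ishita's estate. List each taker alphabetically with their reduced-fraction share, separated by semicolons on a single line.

Deepa 1/24; Eshan 1/4; Girish 1/8; Manoj 1/24; Neelam 1/4; Sarita 1/4; Usha 1/24

No spouse, descendants, or parent survives, so the estate passes to Ishita's siblings per stirpes.
Half-blood siblings count for one-half the weight of whole-blood siblings at the initial division.
Dividing 1 in proportion to weights (total weight 4): Bhavna (weight 1/2) → 1/8; Eshan (weight 1) → 1/4; Girish (weight 1/2) → 1/8; Sarita (weight 1) → 1/4; Neelam (weight 1) → 1/4.
Bhavna predeceased; the 1/8 allotted to Bhavna's branch passes to Bhavna's issue by representation.
The 1/8 is divided into 3 equal shares of 1/24 among Usha, Manoj, Deepa.
Usha is living and takes 1/24.
Manoj is living and takes 1/24.
Deepa is living and takes 1/24.
Eshan is living and takes 1/4.
Girish is living and takes 1/8.
Sarita is living and takes 1/4.
Neelam is living and takes 1/4.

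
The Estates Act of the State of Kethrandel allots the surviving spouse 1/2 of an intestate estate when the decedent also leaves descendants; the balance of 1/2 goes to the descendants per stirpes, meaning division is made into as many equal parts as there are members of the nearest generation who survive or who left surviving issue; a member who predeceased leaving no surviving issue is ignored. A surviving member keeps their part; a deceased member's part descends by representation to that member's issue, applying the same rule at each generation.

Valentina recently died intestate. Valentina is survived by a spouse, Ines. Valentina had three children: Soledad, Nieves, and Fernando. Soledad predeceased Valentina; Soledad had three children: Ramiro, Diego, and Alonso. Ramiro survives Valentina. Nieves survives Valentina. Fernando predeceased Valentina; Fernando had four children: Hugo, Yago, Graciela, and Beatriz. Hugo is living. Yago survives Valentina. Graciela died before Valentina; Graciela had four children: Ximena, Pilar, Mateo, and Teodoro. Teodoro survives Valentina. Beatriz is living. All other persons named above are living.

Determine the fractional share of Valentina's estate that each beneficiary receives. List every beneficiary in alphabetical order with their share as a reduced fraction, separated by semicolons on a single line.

Ines, as surviving spouse, takes 1/2.
The remaining 1/2 passes to Valentina's descendants per stirpes.
The 1/2 is divided into 3 equal shares of 1/6 among Soledad, Nieves, Fernando.
Soledad predeceased; the 1/6 allotted to Soledad's branch passes to Soledad's issue by representation.
The 1/6 is divided into 3 equal shares of 1/18 among Ramiro, Diego, Alonso.
Ramiro is living and takes 1/18.
Diego is living and takes 1/18.
Alonso is living and takes 1/18.
Nieves is living and takes 1/6.
Fernando predeceased; the 1/6 allotted to Fernando's branch passes to Fernando's issue by representation.
The 1/6 is divided into 4 equal shares of 1/24 among Hugo, Yago, Graciela, Beatriz.
Hugo is living and takes 1/24.
Yago is living and takes 1/24.
Graciela predeceased; the 1/24 allotted to Graciela's branch passes to Graciela's issue by representation.
The 1/24 is divided into 4 equal shares of 1/96 among Ximena, Pilar, Mateo, Teodoro.
Ximena is living and takes 1/96.
Pilar is living and takes 1/96.
Mateo is living and takes 1/96.
Teodoro is living and takes 1/96.
Beatriz is living and takes 1/24.

Alonso 1/18; Beatriz 1/24; Diego 1/18; Hugo 1/24; Ines 1/2; Mateo 1/96; Nieves 1/6; Pilar 1/96; Ramiro 1/18; Teodoro 1/96; Ximena 1/96; Yago 1/24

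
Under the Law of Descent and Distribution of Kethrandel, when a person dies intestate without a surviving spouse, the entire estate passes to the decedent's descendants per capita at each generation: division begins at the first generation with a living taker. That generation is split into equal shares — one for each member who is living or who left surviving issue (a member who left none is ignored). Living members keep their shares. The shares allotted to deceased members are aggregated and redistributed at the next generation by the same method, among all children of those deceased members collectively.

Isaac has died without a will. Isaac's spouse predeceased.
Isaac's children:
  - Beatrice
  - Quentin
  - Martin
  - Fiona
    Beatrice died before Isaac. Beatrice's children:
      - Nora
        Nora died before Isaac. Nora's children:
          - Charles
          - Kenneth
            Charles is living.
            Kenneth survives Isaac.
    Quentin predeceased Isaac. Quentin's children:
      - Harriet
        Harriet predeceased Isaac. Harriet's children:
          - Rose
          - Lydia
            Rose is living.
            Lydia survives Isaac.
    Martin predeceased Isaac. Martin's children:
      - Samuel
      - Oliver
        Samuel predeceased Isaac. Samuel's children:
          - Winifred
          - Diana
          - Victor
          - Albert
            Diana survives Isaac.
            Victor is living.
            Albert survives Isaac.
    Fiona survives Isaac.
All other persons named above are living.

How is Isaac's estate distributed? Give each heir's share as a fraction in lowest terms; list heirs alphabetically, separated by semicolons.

Albert 9/128; Charles 9/128; Diana 9/128; Fiona 1/4; Kenneth 9/128; Lydia 9/128; Oliver 3/16; Rose 9/128; Victor 9/128; Winifred 9/128

There is no surviving spouse, so the entire estate passes to Isaac's descendants per capita at each generation.
At generation 1 (Beatrice, Quentin, Martin, Fiona) there are 4 shares of (1)/4 = 1/4 each.
Living: Fiona — each takes 1/4.
Deceased: Beatrice, Quentin, and Martin. Their combined 3/4 is pooled and carried to generation 2.
At generation 2 (Nora, Harriet, Samuel, Oliver) there are 4 shares of (3/4)/4 = 3/16 each.
Living: Oliver — each takes 3/16.
Deceased: Nora, Harriet, and Samuel. Their combined 9/16 is pooled and carried to generation 3.
At generation 3 (Charles, Kenneth, Rose, Lydia, Winifred, Diana, Victor, Albert) there are 8 shares of (9/16)/8 = 9/128 each.
Living: Charles, Kenneth, Rose, Lydia, Winifred, Diana, Victor, and Albert — each takes 9/128.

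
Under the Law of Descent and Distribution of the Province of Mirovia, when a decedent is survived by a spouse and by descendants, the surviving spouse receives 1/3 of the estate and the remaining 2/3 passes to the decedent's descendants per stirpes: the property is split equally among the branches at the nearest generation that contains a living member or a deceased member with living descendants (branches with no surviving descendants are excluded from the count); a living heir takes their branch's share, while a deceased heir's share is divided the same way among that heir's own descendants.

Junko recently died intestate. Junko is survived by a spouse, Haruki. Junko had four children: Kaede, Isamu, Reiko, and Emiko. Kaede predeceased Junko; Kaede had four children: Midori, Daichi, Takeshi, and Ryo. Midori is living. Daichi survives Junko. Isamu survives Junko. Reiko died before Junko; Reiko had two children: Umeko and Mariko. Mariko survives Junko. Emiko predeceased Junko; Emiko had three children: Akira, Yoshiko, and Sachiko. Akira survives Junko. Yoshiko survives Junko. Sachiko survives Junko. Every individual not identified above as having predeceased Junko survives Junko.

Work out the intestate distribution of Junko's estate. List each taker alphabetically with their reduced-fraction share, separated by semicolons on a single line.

Akira 1/18; Daichi 1/24; Haruki 1/3; Isamu 1/6; Mariko 1/12; Midori 1/24; Ryo 1/24; Sachiko 1/18; Takeshi 1/24; Umeko 1/12; Yoshiko 1/18

Haruki, as surviving spouse, takes 1/3.
The remaining 2/3 passes to Junko's descendants per stirpes.
The 2/3 is divided into 4 equal shares of 1/6 among Kaede, Isamu, Reiko, Emiko.
Kaede predeceased; the 1/6 allotted to Kaede's branch passes to Kaede's issue by representation.
The 1/6 is divided into 4 equal shares of 1/24 among Midori, Daichi, Takeshi, Ryo.
Midori is living and takes 1/24.
Daichi is living and takes 1/24.
Takeshi is living and takes 1/24.
Ryo is living and takes 1/24.
Isamu is living and takes 1/6.
Reiko predeceased; the 1/6 allotted to Reiko's branch passes to Reiko's issue by representation.
The 1/6 is divided into 2 equal shares of 1/12 among Umeko, Mariko.
Umeko is living and takes 1/12.
Mariko is living and takes 1/12.
Emiko predeceased; the 1/6 allotted to Emiko's branch passes to Emiko's issue by representation.
The 1/6 is divided into 3 equal shares of 1/18 among Akira, Yoshiko, Sachiko.
Akira is living and takes 1/18.
Yoshiko is living and takes 1/18.
Sachiko is living and takes 1/18.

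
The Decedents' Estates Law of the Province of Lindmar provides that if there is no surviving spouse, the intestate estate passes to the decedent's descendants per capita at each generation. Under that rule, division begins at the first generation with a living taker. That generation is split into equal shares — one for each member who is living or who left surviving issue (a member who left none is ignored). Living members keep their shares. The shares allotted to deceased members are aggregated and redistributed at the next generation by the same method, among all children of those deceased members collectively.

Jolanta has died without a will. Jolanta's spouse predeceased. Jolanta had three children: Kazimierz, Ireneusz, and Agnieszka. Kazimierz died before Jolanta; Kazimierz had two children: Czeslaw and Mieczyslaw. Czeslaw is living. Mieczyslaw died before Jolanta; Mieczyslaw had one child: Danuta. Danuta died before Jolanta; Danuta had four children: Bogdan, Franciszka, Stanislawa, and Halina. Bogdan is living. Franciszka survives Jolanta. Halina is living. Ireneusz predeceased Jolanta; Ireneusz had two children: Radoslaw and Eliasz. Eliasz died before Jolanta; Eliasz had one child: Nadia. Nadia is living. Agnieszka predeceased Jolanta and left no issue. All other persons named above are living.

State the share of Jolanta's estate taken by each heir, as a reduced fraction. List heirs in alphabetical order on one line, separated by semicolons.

Bogdan 1/16; Czeslaw 1/4; Franciszka 1/16; Halina 1/16; Nadia 1/4; Radoslaw 1/4; Stanislawa 1/16

There is no surviving spouse, so the entire estate passes to Jolanta's descendants per capita at each generation.
No one at generation 1 (Kazimierz, Ireneusz) is living; moving to the next generation.
At generation 2 (Czeslaw, Mieczyslaw, Radoslaw, Eliasz) there are 4 shares of (1)/4 = 1/4 each.
Living: Czeslaw and Radoslaw — each takes 1/4.
Deceased: Mieczyslaw and Eliasz. Their combined 1/2 is pooled and carried to generation 3.
At generation 3 (Danuta, Nadia) there are 2 shares of (1/2)/2 = 1/4 each.
Living: Nadia — each takes 1/4.
Deceased: Danuta. That 1/4 share is carried to generation 4.
At generation 4 (Bogdan, Franciszka, Stanislawa, Halina) there are 4 shares of (1/4)/4 = 1/16 each.
Living: Bogdan, Franciszka, Stanislawa, and Halina — each takes 1/16.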